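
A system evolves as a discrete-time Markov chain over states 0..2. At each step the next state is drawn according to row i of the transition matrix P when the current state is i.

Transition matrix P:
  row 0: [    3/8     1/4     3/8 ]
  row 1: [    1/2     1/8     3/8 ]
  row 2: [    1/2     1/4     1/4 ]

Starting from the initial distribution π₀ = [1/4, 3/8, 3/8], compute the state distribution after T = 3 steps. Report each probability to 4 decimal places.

t=0: π = [0.2500, 0.3750, 0.3750]
t=1: π = [0.4688, 0.2031, 0.3281]
t=2: π = [0.4414, 0.2246, 0.3340]
t=3: π = [0.4448, 0.2219, 0.3333]

π = [0.4448, 0.2219, 0.3333]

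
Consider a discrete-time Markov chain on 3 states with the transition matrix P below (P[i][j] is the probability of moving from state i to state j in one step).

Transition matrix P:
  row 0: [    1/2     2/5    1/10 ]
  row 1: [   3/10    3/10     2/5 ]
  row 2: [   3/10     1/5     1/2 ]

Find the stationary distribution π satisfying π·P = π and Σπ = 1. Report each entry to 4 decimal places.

π = [0.3750, 0.3056, 0.3194]

Balance equations π_j = Σ_i π_i·P[i][j]:
  π_0 = 1/2·π_0 + 3/10·π_1 + 3/10·π_2
  π_1 = 2/5·π_0 + 3/10·π_1 + 1/5·π_2
  normalize: π_0 + π_1 + π_2 = 1
Solving the linear system gives exactly π = [3/8, 11/36, 23/72].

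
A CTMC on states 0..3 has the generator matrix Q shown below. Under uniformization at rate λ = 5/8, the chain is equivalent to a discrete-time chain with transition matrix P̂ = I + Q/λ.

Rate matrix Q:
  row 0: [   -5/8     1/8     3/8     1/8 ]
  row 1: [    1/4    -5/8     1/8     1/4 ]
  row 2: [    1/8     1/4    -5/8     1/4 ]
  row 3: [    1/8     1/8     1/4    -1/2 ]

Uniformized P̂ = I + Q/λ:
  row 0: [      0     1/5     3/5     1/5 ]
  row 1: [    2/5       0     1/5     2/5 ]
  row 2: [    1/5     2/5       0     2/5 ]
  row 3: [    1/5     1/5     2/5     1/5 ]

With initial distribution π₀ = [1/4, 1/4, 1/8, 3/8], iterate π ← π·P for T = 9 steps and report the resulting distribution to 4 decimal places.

π = [0.2023, 0.2140, 0.2841, 0.2996]

t=0: π = [0.2500, 0.2500, 0.1250, 0.3750]
t=1: π = [0.2000, 0.1750, 0.3500, 0.2750]
t=2: π = [0.1950, 0.2350, 0.2650, 0.3050]
t=3: π = [0.2080, 0.2060, 0.2860, 0.3000]
t=4: π = [0.1996, 0.2160, 0.2860, 0.2984]
t=5: π = [0.2033, 0.2140, 0.2823, 0.3004]
t=6: π = [0.2021, 0.2137, 0.2849, 0.2993]
t=7: π = [0.2023, 0.2143, 0.2837, 0.2997]
t=8: π = [0.2024, 0.2139, 0.2841, 0.2996]
t=9: π = [0.2023, 0.2140, 0.2841, 0.2996]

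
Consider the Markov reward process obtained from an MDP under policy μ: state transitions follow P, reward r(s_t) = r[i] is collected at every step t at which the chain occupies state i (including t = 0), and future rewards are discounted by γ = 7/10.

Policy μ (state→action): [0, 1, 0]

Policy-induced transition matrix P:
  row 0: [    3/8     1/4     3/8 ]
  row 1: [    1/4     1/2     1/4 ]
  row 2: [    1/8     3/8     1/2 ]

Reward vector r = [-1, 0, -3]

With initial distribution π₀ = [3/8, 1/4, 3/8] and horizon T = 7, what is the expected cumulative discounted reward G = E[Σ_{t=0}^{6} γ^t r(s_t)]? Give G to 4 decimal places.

G = -4.3397

t=0: π = [0.3750, 0.2500, 0.3750], E[r] = -1.5000, γ^t·E[r] = -1.500000, running G = -1.500000
t=1: π = [0.2500, 0.3594, 0.3906], E[r] = -1.4219, γ^t·E[r] = -0.995313, running G = -2.495313
t=2: π = [0.2324, 0.3887, 0.3789], E[r] = -1.3691, γ^t·E[r] = -0.670879, running G = -3.166191
t=3: π = [0.2317, 0.3945, 0.3738], E[r] = -1.3530, γ^t·E[r] = -0.464088, running G = -3.630280
t=4: π = [0.2322, 0.3954, 0.3724], E[r] = -1.3495, γ^t·E[r] = -0.324005, running G = -3.954284
t=5: π = [0.2325, 0.3954, 0.3721], E[r] = -1.3489, γ^t·E[r] = -0.226705, running G = -4.180989
t=6: π = [0.2325, 0.3954, 0.3721], E[r] = -1.3488, γ^t·E[r] = -0.158688, running G = -4.339677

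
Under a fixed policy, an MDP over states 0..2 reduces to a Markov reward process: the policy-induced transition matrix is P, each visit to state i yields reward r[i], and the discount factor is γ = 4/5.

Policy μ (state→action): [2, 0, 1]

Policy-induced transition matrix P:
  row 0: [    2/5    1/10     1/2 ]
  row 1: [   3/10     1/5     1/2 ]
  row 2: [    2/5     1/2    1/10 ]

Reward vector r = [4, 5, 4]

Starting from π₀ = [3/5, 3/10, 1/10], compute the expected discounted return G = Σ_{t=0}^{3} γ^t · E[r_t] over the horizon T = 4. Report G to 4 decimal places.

t=0: π = [0.6000, 0.3000, 0.1000], E[r] = 4.3000, γ^t·E[r] = 4.300000, running G = 4.300000
t=1: π = [0.3700, 0.1700, 0.4600], E[r] = 4.1700, γ^t·E[r] = 3.336000, running G = 7.636000
t=2: π = [0.3830, 0.3010, 0.3160], E[r] = 4.3010, γ^t·E[r] = 2.752640, running G = 10.388640
t=3: π = [0.3699, 0.2565, 0.3736], E[r] = 4.2565, γ^t·E[r] = 2.179328, running G = 12.567968

G = 12.5680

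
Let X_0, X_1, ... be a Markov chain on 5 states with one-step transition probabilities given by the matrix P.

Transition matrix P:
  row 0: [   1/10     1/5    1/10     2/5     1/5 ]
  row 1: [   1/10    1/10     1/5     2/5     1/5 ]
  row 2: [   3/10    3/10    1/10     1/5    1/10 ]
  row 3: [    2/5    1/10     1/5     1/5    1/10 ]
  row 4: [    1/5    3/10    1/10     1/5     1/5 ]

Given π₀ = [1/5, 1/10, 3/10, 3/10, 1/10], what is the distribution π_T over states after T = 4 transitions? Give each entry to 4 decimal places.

π = [0.2292, 0.1840, 0.1464, 0.2832, 0.1572]

t=0: π = [0.2000, 0.1000, 0.3000, 0.3000, 0.1000]
t=1: π = [0.2600, 0.2000, 0.1400, 0.2600, 0.1400]
t=2: π = [0.2200, 0.1820, 0.1460, 0.2920, 0.1600]
t=3: π = [0.2328, 0.1832, 0.1474, 0.2804, 0.1562]
t=4: π = [0.2292, 0.1840, 0.1464, 0.2832, 0.1572]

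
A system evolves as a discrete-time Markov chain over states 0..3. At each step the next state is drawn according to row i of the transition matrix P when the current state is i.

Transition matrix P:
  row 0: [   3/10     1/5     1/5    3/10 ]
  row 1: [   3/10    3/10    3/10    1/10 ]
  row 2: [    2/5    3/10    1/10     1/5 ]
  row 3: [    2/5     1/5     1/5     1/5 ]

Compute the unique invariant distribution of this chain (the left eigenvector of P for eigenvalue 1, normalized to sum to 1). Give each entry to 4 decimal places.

Balance equations π_j = Σ_i π_i·P[i][j]:
  π_0 = 3/10·π_0 + 3/10·π_1 + 2/5·π_2 + 2/5·π_3
  π_1 = 1/5·π_0 + 3/10·π_1 + 3/10·π_2 + 1/5·π_3
  π_2 = 1/5·π_0 + 3/10·π_1 + 1/10·π_2 + 1/5·π_3
  normalize: π_0 + π_1 + π_2 + π_3 = 1
Solving the linear system gives exactly π = [184/539, 12/49, 10/49, 113/539].

π = [0.3414, 0.2449, 0.2041, 0.2096]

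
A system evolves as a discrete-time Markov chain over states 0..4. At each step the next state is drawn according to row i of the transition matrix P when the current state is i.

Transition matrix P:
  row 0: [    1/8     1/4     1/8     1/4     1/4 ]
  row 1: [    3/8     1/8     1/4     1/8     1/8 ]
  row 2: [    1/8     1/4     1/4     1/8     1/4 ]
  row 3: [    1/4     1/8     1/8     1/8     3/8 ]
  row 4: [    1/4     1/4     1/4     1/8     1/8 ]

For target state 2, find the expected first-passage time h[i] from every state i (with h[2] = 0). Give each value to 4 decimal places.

h = [5.6262, 5.0713, 0.0000, 5.6185, 5.0019]

First-step conditioning: h[2] = 0; for i ≠ 2, h[i] = 1 + Σ_k P[i][k]·h[k].
  h[0] = 1 + 1/8·h[0] + 1/4·h[1] + 1/4·h[3] + 1/4·h[4]
  h[1] = 1 + 3/8·h[0] + 1/8·h[1] + 1/8·h[3] + 1/8·h[4]
  h[3] = 1 + 1/4·h[0] + 1/8·h[1] + 1/8·h[3] + 3/8·h[4]
  h[4] = 1 + 1/4·h[0] + 1/4·h[1] + 1/8·h[3] + 1/8·h[4]
Solving the 4×4 linear system over states ≠ 2 gives exactly h = [2920/519, 2632/519, 0, 972/173, 2596/519] (h[2] = 0 is the target).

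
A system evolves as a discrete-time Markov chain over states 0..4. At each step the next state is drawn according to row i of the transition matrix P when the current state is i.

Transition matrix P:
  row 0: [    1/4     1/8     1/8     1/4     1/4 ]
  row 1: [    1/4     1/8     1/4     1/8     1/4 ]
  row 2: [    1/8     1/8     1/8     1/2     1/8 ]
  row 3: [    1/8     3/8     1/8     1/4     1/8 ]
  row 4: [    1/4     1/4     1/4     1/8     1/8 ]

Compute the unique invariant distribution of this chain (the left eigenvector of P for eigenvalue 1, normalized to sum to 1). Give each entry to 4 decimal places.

π = [0.1977, 0.2083, 0.1730, 0.2452, 0.1757]

Balance equations π_j = Σ_i π_i·P[i][j]:
  π_0 = 1/4·π_0 + 1/4·π_1 + 1/8·π_2 + 1/8·π_3 + 1/4·π_4
  π_1 = 1/8·π_0 + 1/8·π_1 + 1/8·π_2 + 3/8·π_3 + 1/4·π_4
  π_2 = 1/8·π_0 + 1/4·π_1 + 1/8·π_2 + 1/8·π_3 + 1/4·π_4
  π_3 = 1/4·π_0 + 1/8·π_1 + 1/2·π_2 + 1/4·π_3 + 1/8·π_4
  normalize: π_0 + π_1 + π_2 + π_3 + π_4 = 1
Solving the linear system gives exactly π = [52/263, 493/2367, 91/526, 129/526, 416/2367].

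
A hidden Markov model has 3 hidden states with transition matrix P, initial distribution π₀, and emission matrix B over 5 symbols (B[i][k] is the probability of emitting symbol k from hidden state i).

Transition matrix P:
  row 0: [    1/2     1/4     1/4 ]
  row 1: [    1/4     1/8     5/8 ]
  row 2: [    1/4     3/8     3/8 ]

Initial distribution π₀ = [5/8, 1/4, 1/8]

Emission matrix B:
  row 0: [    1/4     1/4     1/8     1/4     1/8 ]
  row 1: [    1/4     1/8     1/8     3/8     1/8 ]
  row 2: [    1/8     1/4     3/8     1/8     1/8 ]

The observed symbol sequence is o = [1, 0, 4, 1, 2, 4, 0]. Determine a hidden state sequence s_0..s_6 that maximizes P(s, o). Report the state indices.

t=0: δ = [1.562e-01, 3.125e-02, 3.125e-02]  (obs o_0=1)
t=1: δ = [1.953e-02, 9.766e-03, 4.883e-03]  ψ = [0, 0, 0]  (obs o_1=0)
t=2: δ = [1.221e-03, 6.104e-04, 7.629e-04]  ψ = [0, 0, 1]  (obs o_2=4)
t=3: δ = [1.526e-04, 3.815e-05, 9.537e-05]  ψ = [0, 0, 1]  (obs o_3=1)
t=4: δ = [9.537e-06, 4.768e-06, 1.431e-05]  ψ = [0, 0, 0]  (obs o_4=2)
t=5: δ = [5.960e-07, 6.706e-07, 6.706e-07]  ψ = [0, 2, 2]  (obs o_5=4)
t=6: δ = [7.451e-08, 6.286e-08, 5.239e-08]  ψ = [0, 2, 1]  (obs o_6=0)
backtrack: best end state = 0; path = [0, 0, 0, 0, 0, 0, 0]

path = [0, 0, 0, 0, 0, 0, 0]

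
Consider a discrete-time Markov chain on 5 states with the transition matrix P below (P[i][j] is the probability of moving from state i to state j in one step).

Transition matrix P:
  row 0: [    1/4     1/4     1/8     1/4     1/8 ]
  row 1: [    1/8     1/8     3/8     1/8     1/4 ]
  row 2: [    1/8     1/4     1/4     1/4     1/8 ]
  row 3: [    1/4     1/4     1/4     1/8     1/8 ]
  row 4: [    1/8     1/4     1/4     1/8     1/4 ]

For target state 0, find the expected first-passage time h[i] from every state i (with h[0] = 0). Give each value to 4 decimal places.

First-step conditioning: h[0] = 0; for i ≠ 0, h[i] = 1 + Σ_k P[i][k]·h[k].
  h[1] = 1 + 1/8·h[1] + 3/8·h[2] + 1/8·h[3] + 1/4·h[4]
  h[2] = 1 + 1/4·h[1] + 1/4·h[2] + 1/4·h[3] + 1/8·h[4]
  h[3] = 1 + 1/4·h[1] + 1/4·h[2] + 1/8·h[3] + 1/8·h[4]
  h[4] = 1 + 1/4·h[1] + 1/4·h[2] + 1/8·h[3] + 1/4·h[4]
Solving the 4×4 linear system over states ≠ 0 gives exactly h = [0, 1150/167, 1134/167, 1008/167, 1152/167] (h[0] = 0 is the target).

h = [0.0000, 6.8862, 6.7904, 6.0359, 6.8982]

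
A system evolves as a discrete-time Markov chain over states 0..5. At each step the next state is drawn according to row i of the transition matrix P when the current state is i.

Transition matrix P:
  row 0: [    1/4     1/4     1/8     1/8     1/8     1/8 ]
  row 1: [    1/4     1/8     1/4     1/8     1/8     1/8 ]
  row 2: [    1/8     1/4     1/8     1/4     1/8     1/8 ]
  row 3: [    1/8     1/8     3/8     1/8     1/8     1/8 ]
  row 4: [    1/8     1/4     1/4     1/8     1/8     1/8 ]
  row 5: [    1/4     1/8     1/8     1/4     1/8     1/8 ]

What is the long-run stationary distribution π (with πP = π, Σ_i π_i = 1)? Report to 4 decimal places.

Balance equations π_j = Σ_i π_i·P[i][j]:
  π_0 = 1/4·π_0 + 1/4·π_1 + 1/8·π_2 + 1/8·π_3 + 1/8·π_4 + 1/4·π_5
  π_1 = 1/4·π_0 + 1/8·π_1 + 1/4·π_2 + 1/8·π_3 + 1/4·π_4 + 1/8·π_5
  π_2 = 1/8·π_0 + 1/4·π_1 + 1/8·π_2 + 3/8·π_3 + 1/4·π_4 + 1/8·π_5
  π_3 = 1/8·π_0 + 1/8·π_1 + 1/4·π_2 + 1/8·π_3 + 1/8·π_4 + 1/4·π_5
  π_4 = 1/8·π_0 + 1/8·π_1 + 1/8·π_2 + 1/8·π_3 + 1/8·π_4 + 1/8·π_5
  normalize: π_0 + π_1 + π_2 + π_3 + π_4 + π_5 = 1
Solving the linear system gives exactly π = [105/559, 849/4472, 921/4472, 93/559, 1/8, 1/8].

π = [0.1878, 0.1898, 0.2059, 0.1664, 0.1250, 0.1250]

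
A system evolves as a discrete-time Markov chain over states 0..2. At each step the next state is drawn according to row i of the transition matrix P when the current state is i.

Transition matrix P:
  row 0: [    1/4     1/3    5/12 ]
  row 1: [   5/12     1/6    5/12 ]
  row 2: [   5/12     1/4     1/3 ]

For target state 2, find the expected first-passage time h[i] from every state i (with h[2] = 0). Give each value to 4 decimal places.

First-step conditioning: h[2] = 0; for i ≠ 2, h[i] = 1 + Σ_k P[i][k]·h[k].
  h[0] = 1 + 1/4·h[0] + 1/3·h[1]
  h[1] = 1 + 5/12·h[0] + 1/6·h[1]
Solving the 2×2 linear system over states ≠ 2 gives exactly h = [12/5, 12/5, 0] (h[2] = 0 is the target).

h = [2.4000, 2.4000, 0.0000]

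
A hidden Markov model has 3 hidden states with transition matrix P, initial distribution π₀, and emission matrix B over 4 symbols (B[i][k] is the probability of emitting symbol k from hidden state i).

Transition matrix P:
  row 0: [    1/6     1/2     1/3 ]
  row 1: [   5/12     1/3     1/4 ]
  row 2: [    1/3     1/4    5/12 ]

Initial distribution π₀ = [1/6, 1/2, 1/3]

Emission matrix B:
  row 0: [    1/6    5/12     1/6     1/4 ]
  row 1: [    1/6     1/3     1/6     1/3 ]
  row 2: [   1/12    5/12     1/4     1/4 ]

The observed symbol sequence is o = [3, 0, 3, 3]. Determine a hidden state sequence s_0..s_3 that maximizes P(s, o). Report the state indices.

path = [1, 0, 1, 1]

t=0: δ = [4.167e-02, 1.667e-01, 8.333e-02]  (obs o_0=3)
t=1: δ = [1.157e-02, 9.259e-03, 3.472e-03]  ψ = [1, 1, 1]  (obs o_1=0)
t=2: δ = [9.645e-04, 1.929e-03, 9.645e-04]  ψ = [1, 0, 0]  (obs o_2=3)
t=3: δ = [2.009e-04, 2.143e-04, 1.206e-04]  ψ = [1, 1, 1]  (obs o_3=3)
backtrack: best end state = 1; path = [1, 0, 1, 1]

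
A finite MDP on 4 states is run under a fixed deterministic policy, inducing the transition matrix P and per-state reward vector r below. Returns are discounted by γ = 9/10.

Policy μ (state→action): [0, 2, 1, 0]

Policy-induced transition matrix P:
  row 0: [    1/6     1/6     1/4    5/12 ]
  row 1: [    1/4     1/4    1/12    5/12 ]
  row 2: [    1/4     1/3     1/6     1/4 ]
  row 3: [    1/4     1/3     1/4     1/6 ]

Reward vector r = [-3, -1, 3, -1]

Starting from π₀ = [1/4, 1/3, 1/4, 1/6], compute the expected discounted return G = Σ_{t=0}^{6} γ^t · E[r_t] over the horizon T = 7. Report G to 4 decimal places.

t=0: π = [0.2500, 0.3333, 0.2500, 0.1667], E[r] = -0.5000, γ^t·E[r] = -0.500000, running G = -0.500000
t=1: π = [0.2292, 0.2639, 0.1736, 0.3333], E[r] = -0.7639, γ^t·E[r] = -0.687500, running G = -1.187500
t=2: π = [0.2309, 0.2731, 0.1916, 0.3044], E[r] = -0.6956, γ^t·E[r] = -0.563438, running G = -1.750938
t=3: π = [0.2308, 0.2721, 0.1885, 0.3086], E[r] = -0.7075, γ^t·E[r] = -0.515742, running G = -2.266680
t=4: π = [0.2308, 0.2722, 0.1889, 0.3081], E[r] = -0.7058, γ^t·E[r] = -0.463055, running G = -2.729735
t=5: π = [0.2308, 0.2722, 0.1889, 0.3082], E[r] = -0.7060, γ^t·E[r] = -0.416877, running G = -3.146612
t=6: π = [0.2308, 0.2722, 0.1889, 0.3081], E[r] = -0.7060, γ^t·E[r] = -0.375176, running G = -3.521789

G = -3.5218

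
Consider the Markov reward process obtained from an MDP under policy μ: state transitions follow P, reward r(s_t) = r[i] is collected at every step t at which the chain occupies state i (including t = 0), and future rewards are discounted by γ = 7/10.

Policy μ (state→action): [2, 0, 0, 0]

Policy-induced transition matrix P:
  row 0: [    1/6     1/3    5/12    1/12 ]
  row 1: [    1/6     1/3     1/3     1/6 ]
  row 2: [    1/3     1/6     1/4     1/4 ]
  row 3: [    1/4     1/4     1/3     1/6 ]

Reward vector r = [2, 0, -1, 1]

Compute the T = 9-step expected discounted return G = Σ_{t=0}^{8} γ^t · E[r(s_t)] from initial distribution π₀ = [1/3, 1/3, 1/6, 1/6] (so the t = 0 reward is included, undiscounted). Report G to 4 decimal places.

G = 1.3061

t=0: π = [0.3333, 0.3333, 0.1667, 0.1667], E[r] = 0.6667, γ^t·E[r] = 0.666667, running G = 0.666667
t=1: π = [0.2083, 0.2917, 0.3472, 0.1528], E[r] = 0.2222, γ^t·E[r] = 0.155556, running G = 0.822222
t=2: π = [0.2373, 0.2627, 0.3218, 0.1782], E[r] = 0.3310, γ^t·E[r] = 0.162199, running G = 0.984421
t=3: π = [0.2351, 0.2649, 0.3263, 0.1737], E[r] = 0.3177, γ^t·E[r] = 0.108974, running G = 1.093395
t=4: π = [0.2355, 0.2645, 0.3257, 0.1743], E[r] = 0.3196, γ^t·E[r] = 0.076729, running G = 1.170125
t=5: π = [0.2355, 0.2645, 0.3258, 0.1742], E[r] = 0.3193, γ^t·E[r] = 0.053669, running G = 1.223794
t=6: π = [0.2355, 0.2645, 0.3258, 0.1742], E[r] = 0.3194, γ^t·E[r] = 0.037572, running G = 1.261366
t=7: π = [0.2355, 0.2645, 0.3258, 0.1742], E[r] = 0.3194, γ^t·E[r] = 0.026300, running G = 1.287666
t=8: π = [0.2355, 0.2645, 0.3258, 0.1742], E[r] = 0.3194, γ^t·E[r] = 0.018410, running G = 1.306076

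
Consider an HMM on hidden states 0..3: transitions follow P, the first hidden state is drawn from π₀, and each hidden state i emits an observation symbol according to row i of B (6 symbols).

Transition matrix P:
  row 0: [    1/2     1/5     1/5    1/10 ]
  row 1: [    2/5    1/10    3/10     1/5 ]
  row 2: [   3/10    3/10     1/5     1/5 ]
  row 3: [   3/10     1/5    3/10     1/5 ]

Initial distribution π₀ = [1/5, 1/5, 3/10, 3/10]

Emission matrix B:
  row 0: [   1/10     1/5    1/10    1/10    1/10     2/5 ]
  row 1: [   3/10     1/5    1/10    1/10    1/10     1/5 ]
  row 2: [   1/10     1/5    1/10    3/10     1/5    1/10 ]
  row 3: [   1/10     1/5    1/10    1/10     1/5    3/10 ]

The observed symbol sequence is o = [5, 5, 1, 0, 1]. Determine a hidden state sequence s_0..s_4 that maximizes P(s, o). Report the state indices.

t=0: δ = [8.000e-02, 4.000e-02, 3.000e-02, 9.000e-02]  (obs o_0=5)
t=1: δ = [1.600e-02, 3.600e-03, 2.700e-03, 5.400e-03]  ψ = [0, 3, 3, 3]  (obs o_1=5)
t=2: δ = [1.600e-03, 6.400e-04, 6.400e-04, 3.200e-04]  ψ = [0, 0, 0, 0]  (obs o_2=1)
t=3: δ = [8.000e-05, 9.600e-05, 3.200e-05, 1.600e-05]  ψ = [0, 0, 0, 0]  (obs o_3=0)
t=4: δ = [8.000e-06, 3.200e-06, 5.760e-06, 3.840e-06]  ψ = [0, 0, 1, 1]  (obs o_4=1)
backtrack: best end state = 0; path = [0, 0, 0, 0, 0]

path = [0, 0, 0, 0, 0]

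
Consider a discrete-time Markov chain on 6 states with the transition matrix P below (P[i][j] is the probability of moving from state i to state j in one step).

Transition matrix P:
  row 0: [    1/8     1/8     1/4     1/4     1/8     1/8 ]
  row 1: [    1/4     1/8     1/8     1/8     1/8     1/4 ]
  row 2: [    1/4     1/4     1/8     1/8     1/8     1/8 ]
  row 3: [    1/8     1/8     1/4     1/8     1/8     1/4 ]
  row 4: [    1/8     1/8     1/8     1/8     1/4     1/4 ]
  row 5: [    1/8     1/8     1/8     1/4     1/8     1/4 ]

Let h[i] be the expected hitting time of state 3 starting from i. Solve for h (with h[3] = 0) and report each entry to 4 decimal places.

First-step conditioning: h[3] = 0; for i ≠ 3, h[i] = 1 + Σ_k P[i][k]·h[k].
  h[0] = 1 + 1/8·h[0] + 1/8·h[1] + 1/4·h[2] + 1/8·h[4] + 1/8·h[5]
  h[1] = 1 + 1/4·h[0] + 1/8·h[1] + 1/8·h[2] + 1/8·h[4] + 1/4·h[5]
  h[2] = 1 + 1/4·h[0] + 1/4·h[1] + 1/8·h[2] + 1/8·h[4] + 1/8·h[5]
  h[4] = 1 + 1/8·h[0] + 1/8·h[1] + 1/8·h[2] + 1/4·h[4] + 1/4·h[5]
  h[5] = 1 + 1/8·h[0] + 1/8·h[1] + 1/8·h[2] + 1/8·h[4] + 1/4·h[5]
Solving the 5×5 linear system over states ≠ 3 gives exactly h = [7168/1381, 7938/1381, 8050/1381, 0, 8048/1381, 7042/1381] (h[3] = 0 is the target).

h = [5.1904, 5.7480, 5.8291, 0.0000, 5.8277, 5.0992]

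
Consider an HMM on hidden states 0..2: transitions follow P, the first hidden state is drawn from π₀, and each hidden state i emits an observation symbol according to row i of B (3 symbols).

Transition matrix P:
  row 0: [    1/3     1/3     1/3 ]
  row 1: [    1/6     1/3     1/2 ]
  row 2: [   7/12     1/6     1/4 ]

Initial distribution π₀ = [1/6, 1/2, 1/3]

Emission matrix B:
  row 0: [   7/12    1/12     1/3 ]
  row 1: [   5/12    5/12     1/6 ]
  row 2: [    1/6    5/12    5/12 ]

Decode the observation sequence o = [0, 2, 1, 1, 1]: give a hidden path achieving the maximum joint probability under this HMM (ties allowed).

t=0: δ = [9.722e-02, 2.083e-01, 5.556e-02]  (obs o_0=0)
t=1: δ = [1.157e-02, 1.157e-02, 4.340e-02]  ψ = [1, 1, 1]  (obs o_1=2)
t=2: δ = [2.110e-03, 3.014e-03, 4.521e-03]  ψ = [2, 2, 2]  (obs o_2=1)
t=3: δ = [2.198e-04, 4.186e-04, 6.279e-04]  ψ = [2, 1, 1]  (obs o_3=1)
t=4: δ = [3.052e-05, 5.814e-05, 8.721e-05]  ψ = [2, 1, 1]  (obs o_4=1)
backtrack: best end state = 2; path = [1, 2, 1, 1, 2]

path = [1, 2, 1, 1, 2]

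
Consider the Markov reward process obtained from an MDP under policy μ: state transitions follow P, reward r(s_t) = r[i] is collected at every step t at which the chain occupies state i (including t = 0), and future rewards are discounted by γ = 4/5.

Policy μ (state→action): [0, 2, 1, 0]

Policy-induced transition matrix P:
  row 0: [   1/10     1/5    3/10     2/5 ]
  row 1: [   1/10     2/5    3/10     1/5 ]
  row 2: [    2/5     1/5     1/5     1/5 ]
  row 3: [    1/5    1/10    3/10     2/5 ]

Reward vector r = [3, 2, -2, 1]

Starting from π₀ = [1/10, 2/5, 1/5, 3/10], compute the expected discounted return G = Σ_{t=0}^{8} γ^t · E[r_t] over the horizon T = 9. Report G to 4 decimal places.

G = 3.7091

t=0: π = [0.1000, 0.4000, 0.2000, 0.3000], E[r] = 1.0000, γ^t·E[r] = 1.000000, running G = 1.000000
t=1: π = [0.1900, 0.2500, 0.2800, 0.2800], E[r] = 0.7900, γ^t·E[r] = 0.632000, running G = 1.632000
t=2: π = [0.2120, 0.2220, 0.2720, 0.2940], E[r] = 0.8300, γ^t·E[r] = 0.531200, running G = 2.163200
t=3: π = [0.2110, 0.2150, 0.2728, 0.3012], E[r] = 0.8186, γ^t·E[r] = 0.419123, running G = 2.582323
t=4: π = [0.2120, 0.2129, 0.2727, 0.3024], E[r] = 0.8186, γ^t·E[r] = 0.335315, running G = 2.917638
t=5: π = [0.2121, 0.2123, 0.2727, 0.3029], E[r] = 0.8183, γ^t·E[r] = 0.268130, running G = 3.185768
t=6: π = [0.2121, 0.2122, 0.2727, 0.3030], E[r] = 0.8182, γ^t·E[r] = 0.214489, running G = 3.400257
t=7: π = [0.2121, 0.2121, 0.2727, 0.3030], E[r] = 0.8182, γ^t·E[r] = 0.171587, running G = 3.571844
t=8: π = [0.2121, 0.2121, 0.2727, 0.3030], E[r] = 0.8182, γ^t·E[r] = 0.137268, running G = 3.709112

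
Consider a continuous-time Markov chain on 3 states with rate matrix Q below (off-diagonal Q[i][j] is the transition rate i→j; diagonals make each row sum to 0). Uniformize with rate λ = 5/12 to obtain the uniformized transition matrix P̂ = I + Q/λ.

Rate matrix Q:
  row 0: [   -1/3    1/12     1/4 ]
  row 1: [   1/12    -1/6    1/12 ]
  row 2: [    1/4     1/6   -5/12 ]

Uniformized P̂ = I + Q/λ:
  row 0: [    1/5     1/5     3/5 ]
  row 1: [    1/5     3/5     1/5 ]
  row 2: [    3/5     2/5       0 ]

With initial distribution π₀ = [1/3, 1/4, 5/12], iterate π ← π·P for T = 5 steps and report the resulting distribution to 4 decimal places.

π = [0.3101, 0.4232, 0.2666]

t=0: π = [0.3333, 0.2500, 0.4167]
t=1: π = [0.3667, 0.3833, 0.2500]
t=2: π = [0.3000, 0.4033, 0.2967]
t=3: π = [0.3187, 0.4207, 0.2607]
t=4: π = [0.3043, 0.4204, 0.2753]
t=5: π = [0.3101, 0.4232, 0.2666]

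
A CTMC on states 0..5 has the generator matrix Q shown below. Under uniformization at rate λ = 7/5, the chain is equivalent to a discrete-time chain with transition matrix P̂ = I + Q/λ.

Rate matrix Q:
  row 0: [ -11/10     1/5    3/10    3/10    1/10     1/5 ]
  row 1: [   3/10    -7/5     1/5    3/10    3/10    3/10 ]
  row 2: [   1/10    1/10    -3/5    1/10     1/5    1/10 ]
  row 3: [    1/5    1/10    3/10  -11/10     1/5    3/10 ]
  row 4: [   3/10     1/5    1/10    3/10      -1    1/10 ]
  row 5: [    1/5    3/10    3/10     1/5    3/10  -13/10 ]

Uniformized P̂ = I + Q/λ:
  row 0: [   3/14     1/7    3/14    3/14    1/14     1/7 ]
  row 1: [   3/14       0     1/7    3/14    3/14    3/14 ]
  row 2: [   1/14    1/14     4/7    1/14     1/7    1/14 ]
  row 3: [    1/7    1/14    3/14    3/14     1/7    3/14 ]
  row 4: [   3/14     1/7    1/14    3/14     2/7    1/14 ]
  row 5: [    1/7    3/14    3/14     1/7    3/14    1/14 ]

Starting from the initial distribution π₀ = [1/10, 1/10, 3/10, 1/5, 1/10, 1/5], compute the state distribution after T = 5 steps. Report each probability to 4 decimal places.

t=0: π = [0.1000, 0.1000, 0.3000, 0.2000, 0.1000, 0.2000]
t=1: π = [0.1429, 0.1071, 0.3000, 0.1571, 0.1714, 0.1214]
t=2: π = [0.1515, 0.1036, 0.2893, 0.1628, 0.1735, 0.1194]
t=3: π = [0.1528, 0.1043, 0.2854, 0.1644, 0.1727, 0.1203]
t=4: π = [0.1532, 0.1044, 0.2841, 0.1649, 0.1727, 0.1207]
t=5: π = [0.1533, 0.1045, 0.2836, 0.1651, 0.1727, 0.1208]

π = [0.1533, 0.1045, 0.2836, 0.1651, 0.1727, 0.1208]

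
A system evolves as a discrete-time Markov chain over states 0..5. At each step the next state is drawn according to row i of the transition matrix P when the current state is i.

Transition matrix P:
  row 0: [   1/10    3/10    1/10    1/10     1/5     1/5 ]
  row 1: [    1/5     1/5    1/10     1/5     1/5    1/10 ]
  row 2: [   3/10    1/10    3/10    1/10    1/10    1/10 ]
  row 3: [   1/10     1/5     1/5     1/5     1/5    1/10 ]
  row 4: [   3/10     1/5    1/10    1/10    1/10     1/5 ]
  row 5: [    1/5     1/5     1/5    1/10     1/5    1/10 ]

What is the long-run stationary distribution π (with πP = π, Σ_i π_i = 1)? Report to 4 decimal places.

Balance equations π_j = Σ_i π_i·P[i][j]:
  π_0 = 1/10·π_0 + 1/5·π_1 + 3/10·π_2 + 1/10·π_3 + 3/10·π_4 + 1/5·π_5
  π_1 = 3/10·π_0 + 1/5·π_1 + 1/10·π_2 + 1/5·π_3 + 1/5·π_4 + 1/5·π_5
  π_2 = 1/10·π_0 + 1/10·π_1 + 3/10·π_2 + 1/5·π_3 + 1/10·π_4 + 1/5·π_5
  π_3 = 1/10·π_0 + 1/5·π_1 + 1/10·π_2 + 1/5·π_3 + 1/10·π_4 + 1/10·π_5
  π_4 = 1/5·π_0 + 1/5·π_1 + 1/10·π_2 + 1/5·π_3 + 1/10·π_4 + 1/5·π_5
  normalize: π_0 + π_1 + π_2 + π_3 + π_4 + π_5 = 1
Solving the linear system gives exactly π = [19339/97030, 19799/97030, 15409/97030, 12981/97030, 16241/97030, 13261/97030].

π = [0.1993, 0.2041, 0.1588, 0.1338, 0.1674, 0.1367]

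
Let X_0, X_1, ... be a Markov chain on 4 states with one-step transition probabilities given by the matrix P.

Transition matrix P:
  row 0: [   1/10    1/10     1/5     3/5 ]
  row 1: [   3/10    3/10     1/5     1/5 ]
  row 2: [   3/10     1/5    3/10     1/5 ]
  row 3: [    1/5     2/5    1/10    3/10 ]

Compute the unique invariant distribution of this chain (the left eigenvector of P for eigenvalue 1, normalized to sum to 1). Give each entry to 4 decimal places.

Balance equations π_j = Σ_i π_i·P[i][j]:
  π_0 = 1/10·π_0 + 3/10·π_1 + 3/10·π_2 + 1/5·π_3
  π_1 = 1/10·π_0 + 3/10·π_1 + 1/5·π_2 + 2/5·π_3
  π_2 = 1/5·π_0 + 1/5·π_1 + 3/10·π_2 + 1/10·π_3
  normalize: π_0 + π_1 + π_2 + π_3 = 1
Solving the linear system gives exactly π = [25/112, 271/1008, 47/252, 9/28].

π = [0.2232, 0.2688, 0.1865, 0.3214]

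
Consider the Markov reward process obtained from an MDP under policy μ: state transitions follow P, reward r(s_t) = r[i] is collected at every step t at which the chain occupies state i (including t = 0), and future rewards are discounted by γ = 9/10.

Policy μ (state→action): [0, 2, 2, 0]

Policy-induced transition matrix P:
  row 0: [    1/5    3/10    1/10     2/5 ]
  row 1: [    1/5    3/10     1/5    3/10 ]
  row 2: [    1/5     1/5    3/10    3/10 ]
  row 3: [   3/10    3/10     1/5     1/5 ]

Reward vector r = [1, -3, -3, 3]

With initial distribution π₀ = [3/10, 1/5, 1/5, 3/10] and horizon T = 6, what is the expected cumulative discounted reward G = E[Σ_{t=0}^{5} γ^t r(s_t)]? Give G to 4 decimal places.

t=0: π = [0.3000, 0.2000, 0.2000, 0.3000], E[r] = 0.0000, γ^t·E[r] = 0.000000, running G = 0.000000
t=1: π = [0.2300, 0.2800, 0.1900, 0.3000], E[r] = -0.2800, γ^t·E[r] = -0.252000, running G = -0.252000
t=2: π = [0.2300, 0.2810, 0.1960, 0.2930], E[r] = -0.3220, γ^t·E[r] = -0.260820, running G = -0.512820
t=3: π = [0.2293, 0.2804, 0.1966, 0.2937], E[r] = -0.3206, γ^t·E[r] = -0.233717, running G = -0.746537
t=4: π = [0.2294, 0.2803, 0.1967, 0.2936], E[r] = -0.3212, γ^t·E[r] = -0.210713, running G = -0.957250
t=5: π = [0.2294, 0.2803, 0.1967, 0.2936], E[r] = -0.3211, γ^t·E[r] = -0.189600, running G = -1.146851

G = -1.1469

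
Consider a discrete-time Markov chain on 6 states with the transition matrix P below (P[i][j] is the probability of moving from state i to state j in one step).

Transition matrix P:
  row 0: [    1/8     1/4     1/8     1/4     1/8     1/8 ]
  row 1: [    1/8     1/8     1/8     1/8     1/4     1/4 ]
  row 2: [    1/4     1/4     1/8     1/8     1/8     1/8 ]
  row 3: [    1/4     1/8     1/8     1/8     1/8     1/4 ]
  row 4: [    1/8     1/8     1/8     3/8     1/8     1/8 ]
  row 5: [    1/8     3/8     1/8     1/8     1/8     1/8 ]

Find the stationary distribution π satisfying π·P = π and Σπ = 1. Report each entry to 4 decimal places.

π = [0.1635, 0.2044, 0.1250, 0.1831, 0.1506, 0.1734]

Balance equations π_j = Σ_i π_i·P[i][j]:
  π_0 = 1/8·π_0 + 1/8·π_1 + 1/4·π_2 + 1/4·π_3 + 1/8·π_4 + 1/8·π_5
  π_1 = 1/4·π_0 + 1/8·π_1 + 1/4·π_2 + 1/8·π_3 + 1/8·π_4 + 3/8·π_5
  π_2 = 1/8·π_0 + 1/8·π_1 + 1/8·π_2 + 1/8·π_3 + 1/8·π_4 + 1/8·π_5
  π_3 = 1/4·π_0 + 1/8·π_1 + 1/8·π_2 + 1/8·π_3 + 3/8·π_4 + 1/8·π_5
  π_4 = 1/8·π_0 + 1/4·π_1 + 1/8·π_2 + 1/8·π_3 + 1/8·π_4 + 1/8·π_5
  normalize: π_0 + π_1 + π_2 + π_3 + π_4 + π_5 = 1
Solving the linear system gives exactly π = [3401/20800, 1063/5200, 1/8, 119/650, 6263/41600, 111/640].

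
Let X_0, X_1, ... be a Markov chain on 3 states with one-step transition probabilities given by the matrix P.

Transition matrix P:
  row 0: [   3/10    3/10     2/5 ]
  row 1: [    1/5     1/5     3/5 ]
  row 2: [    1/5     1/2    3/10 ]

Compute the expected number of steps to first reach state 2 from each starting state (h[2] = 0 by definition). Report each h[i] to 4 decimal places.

First-step conditioning: h[2] = 0; for i ≠ 2, h[i] = 1 + Σ_k P[i][k]·h[k].
  h[0] = 1 + 3/10·h[0] + 3/10·h[1]
  h[1] = 1 + 1/5·h[0] + 1/5·h[1]
Solving the 2×2 linear system over states ≠ 2 gives exactly h = [11/5, 9/5, 0] (h[2] = 0 is the target).

h = [2.2000, 1.8000, 0.0000]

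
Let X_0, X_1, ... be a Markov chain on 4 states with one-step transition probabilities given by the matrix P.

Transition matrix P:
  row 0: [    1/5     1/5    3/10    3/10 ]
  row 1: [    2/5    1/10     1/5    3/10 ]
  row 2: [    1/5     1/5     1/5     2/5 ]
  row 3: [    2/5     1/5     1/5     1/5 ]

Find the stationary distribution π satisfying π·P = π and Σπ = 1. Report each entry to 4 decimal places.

π = [0.2951, 0.1818, 0.2295, 0.2936]

Balance equations π_j = Σ_i π_i·P[i][j]:
  π_0 = 1/5·π_0 + 2/5·π_1 + 1/5·π_2 + 2/5·π_3
  π_1 = 1/5·π_0 + 1/10·π_1 + 1/5·π_2 + 1/5·π_3
  π_2 = 3/10·π_0 + 1/5·π_1 + 1/5·π_2 + 1/5·π_3
  normalize: π_0 + π_1 + π_2 + π_3 = 1
Solving the linear system gives exactly π = [18/61, 2/11, 14/61, 197/671].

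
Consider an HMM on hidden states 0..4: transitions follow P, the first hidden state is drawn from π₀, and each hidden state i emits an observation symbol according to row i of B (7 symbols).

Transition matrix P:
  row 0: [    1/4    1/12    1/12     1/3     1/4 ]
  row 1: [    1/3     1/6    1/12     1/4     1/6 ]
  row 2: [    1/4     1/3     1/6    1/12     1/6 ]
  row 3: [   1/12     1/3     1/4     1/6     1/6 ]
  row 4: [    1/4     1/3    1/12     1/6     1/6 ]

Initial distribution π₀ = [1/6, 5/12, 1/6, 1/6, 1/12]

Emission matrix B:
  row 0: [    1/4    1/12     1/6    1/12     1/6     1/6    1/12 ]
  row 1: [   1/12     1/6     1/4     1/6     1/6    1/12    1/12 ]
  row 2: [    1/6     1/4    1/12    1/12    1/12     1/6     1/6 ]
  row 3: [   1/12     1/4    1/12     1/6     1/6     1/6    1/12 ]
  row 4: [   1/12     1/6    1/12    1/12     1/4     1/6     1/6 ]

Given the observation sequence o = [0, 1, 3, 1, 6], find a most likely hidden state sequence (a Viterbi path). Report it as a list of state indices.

path = [0, 3, 1, 3, 2]

t=0: δ = [4.167e-02, 3.472e-02, 2.778e-02, 1.389e-02, 6.944e-03]  (obs o_0=0)
t=1: δ = [9.645e-04, 1.543e-03, 1.157e-03, 3.472e-03, 1.736e-03]  ψ = [1, 2, 2, 0, 0]  (obs o_1=1)
t=2: δ = [4.287e-05, 1.929e-04, 7.234e-05, 9.645e-05, 4.823e-05]  ψ = [1, 3, 3, 3, 3]  (obs o_2=3)
t=3: δ = [5.358e-06, 5.358e-06, 6.028e-06, 1.206e-05, 5.358e-06]  ψ = [1, 1, 3, 1, 1]  (obs o_3=1)
t=4: δ = [1.488e-07, 3.349e-07, 5.023e-07, 1.674e-07, 3.349e-07]  ψ = [1, 3, 3, 3, 3]  (obs o_4=6)
backtrack: best end state = 2; path = [0, 3, 1, 3, 2]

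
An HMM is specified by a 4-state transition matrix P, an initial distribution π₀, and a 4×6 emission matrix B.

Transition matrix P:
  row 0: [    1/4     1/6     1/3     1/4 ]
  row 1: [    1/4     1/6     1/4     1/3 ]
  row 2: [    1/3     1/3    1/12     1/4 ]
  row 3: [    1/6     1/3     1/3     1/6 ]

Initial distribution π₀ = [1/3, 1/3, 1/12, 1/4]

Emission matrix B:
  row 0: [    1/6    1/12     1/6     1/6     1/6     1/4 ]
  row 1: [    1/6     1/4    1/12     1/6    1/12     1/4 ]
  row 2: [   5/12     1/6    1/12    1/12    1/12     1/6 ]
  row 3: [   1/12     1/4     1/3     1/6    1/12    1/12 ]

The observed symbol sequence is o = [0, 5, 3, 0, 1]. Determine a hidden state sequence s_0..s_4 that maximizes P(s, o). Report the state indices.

t=0: δ = [5.556e-02, 5.556e-02, 3.472e-02, 2.083e-02]  (obs o_0=0)
t=1: δ = [3.472e-03, 2.894e-03, 3.086e-03, 1.543e-03]  ψ = [0, 2, 0, 1]  (obs o_1=5)
t=2: δ = [1.715e-04, 1.715e-04, 9.645e-05, 1.608e-04]  ψ = [2, 2, 0, 1]  (obs o_2=3)
t=3: δ = [7.144e-06, 8.931e-06, 2.381e-05, 4.763e-06]  ψ = [0, 3, 0, 1]  (obs o_3=0)
t=4: δ = [6.615e-07, 1.985e-06, 3.969e-07, 1.488e-06]  ψ = [2, 2, 0, 2]  (obs o_4=1)
backtrack: best end state = 1; path = [0, 2, 0, 2, 1]

path = [0, 2, 0, 2, 1]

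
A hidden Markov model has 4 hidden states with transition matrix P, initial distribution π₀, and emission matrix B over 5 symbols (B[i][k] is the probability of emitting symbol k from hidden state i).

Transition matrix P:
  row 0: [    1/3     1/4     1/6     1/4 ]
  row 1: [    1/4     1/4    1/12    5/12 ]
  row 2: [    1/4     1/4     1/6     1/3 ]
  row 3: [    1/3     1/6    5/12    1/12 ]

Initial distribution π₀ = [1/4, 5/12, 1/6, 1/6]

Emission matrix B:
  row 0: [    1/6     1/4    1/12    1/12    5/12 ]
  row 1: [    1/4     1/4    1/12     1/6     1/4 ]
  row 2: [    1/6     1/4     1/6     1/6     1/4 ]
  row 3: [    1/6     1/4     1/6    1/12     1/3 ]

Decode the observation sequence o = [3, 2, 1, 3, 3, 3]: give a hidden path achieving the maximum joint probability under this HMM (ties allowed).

t=0: δ = [2.083e-02, 6.944e-02, 2.778e-02, 1.389e-02]  (obs o_0=3)
t=1: δ = [1.447e-03, 1.447e-03, 9.645e-04, 4.823e-03]  ψ = [1, 1, 1, 1]  (obs o_1=2)
t=2: δ = [4.019e-04, 2.009e-04, 5.023e-04, 1.507e-04]  ψ = [3, 3, 3, 1]  (obs o_2=1)
t=3: δ = [1.116e-05, 2.093e-05, 1.395e-05, 1.395e-05]  ψ = [0, 2, 2, 2]  (obs o_3=3)
t=4: δ = [4.361e-07, 8.721e-07, 9.690e-07, 7.268e-07]  ψ = [1, 1, 3, 1]  (obs o_4=3)
t=5: δ = [2.019e-08, 4.038e-08, 5.047e-08, 3.028e-08]  ψ = [2, 2, 3, 1]  (obs o_5=3)
backtrack: best end state = 2; path = [1, 3, 2, 1, 3, 2]

path = [1, 3, 2, 1, 3, 2]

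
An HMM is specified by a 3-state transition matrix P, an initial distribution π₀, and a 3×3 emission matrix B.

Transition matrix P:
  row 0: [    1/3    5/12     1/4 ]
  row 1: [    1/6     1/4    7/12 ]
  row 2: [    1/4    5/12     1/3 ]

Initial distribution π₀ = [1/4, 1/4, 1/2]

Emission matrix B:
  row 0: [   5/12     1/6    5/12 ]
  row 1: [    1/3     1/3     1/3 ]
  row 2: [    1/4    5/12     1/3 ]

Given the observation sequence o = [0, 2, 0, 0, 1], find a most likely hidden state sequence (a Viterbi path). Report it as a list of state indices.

t=0: δ = [1.042e-01, 8.333e-02, 1.250e-01]  (obs o_0=0)
t=1: δ = [1.447e-02, 1.736e-02, 1.620e-02]  ψ = [0, 2, 1]  (obs o_1=2)
t=2: δ = [2.009e-03, 2.251e-03, 2.532e-03]  ψ = [0, 2, 1]  (obs o_2=0)
t=3: δ = [2.791e-04, 3.516e-04, 3.282e-04]  ψ = [0, 2, 1]  (obs o_3=0)
t=4: δ = [1.550e-05, 4.558e-05, 8.547e-05]  ψ = [0, 2, 1]  (obs o_4=1)
backtrack: best end state = 2; path = [2, 1, 2, 1, 2]

path = [2, 1, 2, 1, 2]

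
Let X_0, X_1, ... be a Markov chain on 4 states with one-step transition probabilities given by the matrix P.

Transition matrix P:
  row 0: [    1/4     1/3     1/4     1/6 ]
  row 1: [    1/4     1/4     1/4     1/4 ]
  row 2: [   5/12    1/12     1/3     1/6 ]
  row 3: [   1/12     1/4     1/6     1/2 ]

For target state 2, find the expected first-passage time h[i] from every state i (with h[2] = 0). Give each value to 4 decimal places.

First-step conditioning: h[2] = 0; for i ≠ 2, h[i] = 1 + Σ_k P[i][k]·h[k].
  h[0] = 1 + 1/4·h[0] + 1/3·h[1] + 1/6·h[3]
  h[1] = 1 + 1/4·h[0] + 1/4·h[1] + 1/4·h[3]
  h[3] = 1 + 1/12·h[0] + 1/4·h[1] + 1/2·h[3]
Solving the 3×3 linear system over states ≠ 2 gives exactly h = [84/19, 424/95, 0, 472/95] (h[2] = 0 is the target).

h = [4.4211, 4.4632, 0.0000, 4.9684]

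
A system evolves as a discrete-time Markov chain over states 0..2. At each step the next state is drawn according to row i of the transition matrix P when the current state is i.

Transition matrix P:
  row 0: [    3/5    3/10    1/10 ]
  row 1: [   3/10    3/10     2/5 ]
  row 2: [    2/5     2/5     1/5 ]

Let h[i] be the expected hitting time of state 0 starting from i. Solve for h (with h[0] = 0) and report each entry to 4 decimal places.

First-step conditioning: h[0] = 0; for i ≠ 0, h[i] = 1 + Σ_k P[i][k]·h[k].
  h[1] = 1 + 3/10·h[1] + 2/5·h[2]
  h[2] = 1 + 2/5·h[1] + 1/5·h[2]
Solving the 2×2 linear system over states ≠ 0 gives exactly h = [0, 3, 11/4] (h[0] = 0 is the target).

h = [0.0000, 3.0000, 2.7500]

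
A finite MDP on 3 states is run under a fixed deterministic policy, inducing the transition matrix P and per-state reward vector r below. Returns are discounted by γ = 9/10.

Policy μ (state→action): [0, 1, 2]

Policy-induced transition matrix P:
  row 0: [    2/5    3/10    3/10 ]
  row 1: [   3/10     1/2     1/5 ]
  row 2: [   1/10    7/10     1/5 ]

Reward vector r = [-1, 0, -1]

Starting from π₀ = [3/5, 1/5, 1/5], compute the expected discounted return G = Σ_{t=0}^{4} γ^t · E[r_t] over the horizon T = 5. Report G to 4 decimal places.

G = -2.4433

t=0: π = [0.6000, 0.2000, 0.2000], E[r] = -0.8000, γ^t·E[r] = -0.800000, running G = -0.800000
t=1: π = [0.3200, 0.4200, 0.2600], E[r] = -0.5800, γ^t·E[r] = -0.522000, running G = -1.322000
t=2: π = [0.2800, 0.4880, 0.2320], E[r] = -0.5120, γ^t·E[r] = -0.414720, running G = -1.736720
t=3: π = [0.2816, 0.4904, 0.2280], E[r] = -0.5096, γ^t·E[r] = -0.371498, running G = -2.108218
t=4: π = [0.2826, 0.4893, 0.2282], E[r] = -0.5107, γ^t·E[r] = -0.335083, running G = -2.443302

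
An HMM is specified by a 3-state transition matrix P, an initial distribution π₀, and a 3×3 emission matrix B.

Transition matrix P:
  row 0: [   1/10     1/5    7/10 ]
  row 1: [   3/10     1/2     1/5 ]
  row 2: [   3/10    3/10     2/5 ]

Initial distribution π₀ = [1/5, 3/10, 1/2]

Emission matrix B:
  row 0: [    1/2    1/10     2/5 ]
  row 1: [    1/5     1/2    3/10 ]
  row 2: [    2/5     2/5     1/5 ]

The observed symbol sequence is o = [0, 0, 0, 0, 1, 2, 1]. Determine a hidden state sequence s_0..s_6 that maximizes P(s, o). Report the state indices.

path = [2, 0, 2, 0, 2, 0, 2]

t=0: δ = [1.000e-01, 6.000e-02, 2.000e-01]  (obs o_0=0)
t=1: δ = [3.000e-02, 1.200e-02, 3.200e-02]  ψ = [2, 2, 2]  (obs o_1=0)
t=2: δ = [4.800e-03, 1.920e-03, 8.400e-03]  ψ = [2, 2, 0]  (obs o_2=0)
t=3: δ = [1.260e-03, 5.040e-04, 1.344e-03]  ψ = [2, 2, 0]  (obs o_3=0)
t=4: δ = [4.032e-05, 2.016e-04, 3.528e-04]  ψ = [2, 2, 0]  (obs o_4=1)
t=5: δ = [4.234e-05, 3.175e-05, 2.822e-05]  ψ = [2, 2, 2]  (obs o_5=2)
t=6: δ = [9.526e-07, 7.938e-06, 1.185e-05]  ψ = [1, 1, 0]  (obs o_6=1)
backtrack: best end state = 2; path = [2, 0, 2, 0, 2, 0, 2]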